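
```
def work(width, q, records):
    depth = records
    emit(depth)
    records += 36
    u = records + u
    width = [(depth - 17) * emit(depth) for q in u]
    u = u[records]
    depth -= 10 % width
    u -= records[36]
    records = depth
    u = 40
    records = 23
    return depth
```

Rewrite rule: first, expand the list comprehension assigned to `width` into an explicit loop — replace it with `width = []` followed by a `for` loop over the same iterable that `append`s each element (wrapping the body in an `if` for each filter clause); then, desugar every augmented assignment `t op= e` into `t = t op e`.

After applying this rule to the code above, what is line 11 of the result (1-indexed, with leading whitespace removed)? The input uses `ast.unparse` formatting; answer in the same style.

u = u - records[36]

Transformed code:
def work(width, q, records):
    depth = records
    emit(depth)
    records = records + 36
    u = records + u
    width = []
    for q in u:
        width.append((depth - 17) * emit(depth))
    u = u[records]
    depth = depth - 10 % width
    u = u - records[36]
    records = depth
    u = 40
    records = 23
    return depth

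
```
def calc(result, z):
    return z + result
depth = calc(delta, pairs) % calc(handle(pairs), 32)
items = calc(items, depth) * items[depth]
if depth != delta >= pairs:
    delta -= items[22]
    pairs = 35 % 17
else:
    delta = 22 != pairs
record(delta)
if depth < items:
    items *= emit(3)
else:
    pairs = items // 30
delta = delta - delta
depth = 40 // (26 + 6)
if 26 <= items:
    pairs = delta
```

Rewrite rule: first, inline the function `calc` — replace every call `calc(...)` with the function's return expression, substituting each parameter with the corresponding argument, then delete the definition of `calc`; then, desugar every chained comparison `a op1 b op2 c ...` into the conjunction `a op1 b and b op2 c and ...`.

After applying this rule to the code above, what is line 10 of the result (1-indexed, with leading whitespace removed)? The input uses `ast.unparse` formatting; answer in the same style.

items *= emit(3)

Transformed code:
depth = (pairs + delta) % (32 + handle(pairs))
items = (depth + items) * items[depth]
if depth != delta and delta >= pairs:
    delta -= items[22]
    pairs = 35 % 17
else:
    delta = 22 != pairs
record(delta)
if depth < items:
    items *= emit(3)
else:
    pairs = items // 30
delta = delta - delta
depth = 40 // (26 + 6)
if 26 <= items:
    pairs = delta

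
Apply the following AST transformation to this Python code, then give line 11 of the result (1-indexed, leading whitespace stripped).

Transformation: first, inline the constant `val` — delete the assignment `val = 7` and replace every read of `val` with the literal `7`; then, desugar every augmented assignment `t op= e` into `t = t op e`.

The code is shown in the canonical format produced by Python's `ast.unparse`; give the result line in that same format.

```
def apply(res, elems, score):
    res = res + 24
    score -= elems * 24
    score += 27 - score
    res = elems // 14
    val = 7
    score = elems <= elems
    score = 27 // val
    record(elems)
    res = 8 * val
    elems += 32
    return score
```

return score

Transformed code:
def apply(res, elems, score):
    res = res + 24
    score = score - elems * 24
    score = score + (27 - score)
    res = elems // 14
    score = elems <= elems
    score = 27 // 7
    record(elems)
    res = 8 * 7
    elems = elems + 32
    return score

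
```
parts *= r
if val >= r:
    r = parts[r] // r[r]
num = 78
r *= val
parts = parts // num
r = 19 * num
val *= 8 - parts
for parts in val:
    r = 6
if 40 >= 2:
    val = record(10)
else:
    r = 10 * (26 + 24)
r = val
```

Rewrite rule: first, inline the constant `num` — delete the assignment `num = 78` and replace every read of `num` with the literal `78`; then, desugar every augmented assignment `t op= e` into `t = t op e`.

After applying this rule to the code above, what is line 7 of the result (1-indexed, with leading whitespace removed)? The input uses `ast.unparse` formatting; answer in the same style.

val = val * (8 - parts)

Transformed code:
parts = parts * r
if val >= r:
    r = parts[r] // r[r]
r = r * val
parts = parts // 78
r = 19 * 78
val = val * (8 - parts)
for parts in val:
    r = 6
if 40 >= 2:
    val = record(10)
else:
    r = 10 * (26 + 24)
r = val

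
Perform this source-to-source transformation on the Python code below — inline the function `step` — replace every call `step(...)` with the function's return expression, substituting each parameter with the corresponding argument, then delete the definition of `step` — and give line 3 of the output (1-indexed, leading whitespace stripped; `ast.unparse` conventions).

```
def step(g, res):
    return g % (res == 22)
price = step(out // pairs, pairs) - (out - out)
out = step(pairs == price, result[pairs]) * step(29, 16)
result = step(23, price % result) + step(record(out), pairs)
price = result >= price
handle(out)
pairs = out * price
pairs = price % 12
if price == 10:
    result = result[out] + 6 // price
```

Transformed code:
price = out // pairs % (pairs == 22) - (out - out)
out = (pairs == price) % (result[pairs] == 22) * (29 % (16 == 22))
result = 23 % (price % result == 22) + record(out) % (pairs == 22)
price = result >= price
handle(out)
pairs = out * price
pairs = price % 12
if price == 10:
    result = result[out] + 6 // price

result = 23 % (price % result == 22) + record(out) % (pairs == 22)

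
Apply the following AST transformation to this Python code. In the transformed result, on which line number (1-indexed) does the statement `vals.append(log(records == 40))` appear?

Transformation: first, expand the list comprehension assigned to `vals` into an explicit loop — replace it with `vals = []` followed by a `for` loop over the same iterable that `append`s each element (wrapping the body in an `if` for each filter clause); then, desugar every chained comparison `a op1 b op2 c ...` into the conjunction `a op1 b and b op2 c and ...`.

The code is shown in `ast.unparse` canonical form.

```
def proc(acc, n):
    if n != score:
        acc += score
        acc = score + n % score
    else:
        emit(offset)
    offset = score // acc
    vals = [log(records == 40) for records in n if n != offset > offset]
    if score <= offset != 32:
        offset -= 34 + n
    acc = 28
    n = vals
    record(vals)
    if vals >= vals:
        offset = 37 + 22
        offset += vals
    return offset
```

Transformed code:
def proc(acc, n):
    if n != score:
        acc += score
        acc = score + n % score
    else:
        emit(offset)
    offset = score // acc
    vals = []
    for records in n:
        if n != offset and offset > offset:
            vals.append(log(records == 40))
    if score <= offset and offset != 32:
        offset -= 34 + n
    acc = 28
    n = vals
    record(vals)
    if vals >= vals:
        offset = 37 + 22
        offset += vals
    return offset

11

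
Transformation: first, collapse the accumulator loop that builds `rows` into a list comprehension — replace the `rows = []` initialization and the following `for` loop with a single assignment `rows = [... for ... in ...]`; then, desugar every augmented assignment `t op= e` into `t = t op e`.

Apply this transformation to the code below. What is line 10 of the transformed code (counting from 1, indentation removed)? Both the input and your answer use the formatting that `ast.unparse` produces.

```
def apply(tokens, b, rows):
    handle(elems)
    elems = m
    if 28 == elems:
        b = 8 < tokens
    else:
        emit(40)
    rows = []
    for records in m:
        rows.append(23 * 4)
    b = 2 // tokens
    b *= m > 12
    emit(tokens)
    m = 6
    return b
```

b = b * (m > 12)

Transformed code:
def apply(tokens, b, rows):
    handle(elems)
    elems = m
    if 28 == elems:
        b = 8 < tokens
    else:
        emit(40)
    rows = [23 * 4 for records in m]
    b = 2 // tokens
    b = b * (m > 12)
    emit(tokens)
    m = 6
    return b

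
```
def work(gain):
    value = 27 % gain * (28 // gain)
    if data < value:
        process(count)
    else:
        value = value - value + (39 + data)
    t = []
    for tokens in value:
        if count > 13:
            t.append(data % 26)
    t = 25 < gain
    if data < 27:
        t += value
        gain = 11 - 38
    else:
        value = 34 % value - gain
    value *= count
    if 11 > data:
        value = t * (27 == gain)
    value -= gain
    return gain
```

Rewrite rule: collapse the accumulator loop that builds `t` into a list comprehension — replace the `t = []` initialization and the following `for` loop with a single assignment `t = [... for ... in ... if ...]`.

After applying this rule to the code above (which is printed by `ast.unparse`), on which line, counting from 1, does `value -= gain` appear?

17

Transformed code:
def work(gain):
    value = 27 % gain * (28 // gain)
    if data < value:
        process(count)
    else:
        value = value - value + (39 + data)
    t = [data % 26 for tokens in value if count > 13]
    t = 25 < gain
    if data < 27:
        t += value
        gain = 11 - 38
    else:
        value = 34 % value - gain
    value *= count
    if 11 > data:
        value = t * (27 == gain)
    value -= gain
    return gain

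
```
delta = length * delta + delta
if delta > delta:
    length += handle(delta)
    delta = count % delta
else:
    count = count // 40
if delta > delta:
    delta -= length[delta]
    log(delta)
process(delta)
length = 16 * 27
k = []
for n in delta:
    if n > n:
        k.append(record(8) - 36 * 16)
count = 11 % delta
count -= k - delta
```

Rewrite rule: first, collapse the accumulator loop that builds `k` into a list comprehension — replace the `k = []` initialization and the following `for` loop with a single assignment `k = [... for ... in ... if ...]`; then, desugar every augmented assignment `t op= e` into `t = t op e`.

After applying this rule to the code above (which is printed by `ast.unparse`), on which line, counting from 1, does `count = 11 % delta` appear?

13

Transformed code:
delta = length * delta + delta
if delta > delta:
    length = length + handle(delta)
    delta = count % delta
else:
    count = count // 40
if delta > delta:
    delta = delta - length[delta]
    log(delta)
process(delta)
length = 16 * 27
k = [record(8) - 36 * 16 for n in delta if n > n]
count = 11 % delta
count = count - (k - delta)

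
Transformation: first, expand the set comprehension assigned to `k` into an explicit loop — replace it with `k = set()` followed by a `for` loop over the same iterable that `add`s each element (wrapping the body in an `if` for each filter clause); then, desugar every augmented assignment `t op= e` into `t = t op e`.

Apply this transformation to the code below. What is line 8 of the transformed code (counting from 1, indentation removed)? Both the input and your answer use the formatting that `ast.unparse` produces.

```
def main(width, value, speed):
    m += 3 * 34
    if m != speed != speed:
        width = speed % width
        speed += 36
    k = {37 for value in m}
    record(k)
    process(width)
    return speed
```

k.add(37)

Transformed code:
def main(width, value, speed):
    m = m + 3 * 34
    if m != speed != speed:
        width = speed % width
        speed = speed + 36
    k = set()
    for value in m:
        k.add(37)
    record(k)
    process(width)
    return speed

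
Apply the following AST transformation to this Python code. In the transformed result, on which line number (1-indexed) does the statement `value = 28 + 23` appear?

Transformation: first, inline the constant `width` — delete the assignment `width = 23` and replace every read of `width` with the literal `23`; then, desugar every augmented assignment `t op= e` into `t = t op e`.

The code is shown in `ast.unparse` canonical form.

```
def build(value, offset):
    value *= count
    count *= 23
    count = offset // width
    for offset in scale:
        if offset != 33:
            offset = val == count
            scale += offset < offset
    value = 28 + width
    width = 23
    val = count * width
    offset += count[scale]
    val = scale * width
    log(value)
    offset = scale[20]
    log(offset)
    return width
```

Transformed code:
def build(value, offset):
    value = value * count
    count = count * 23
    count = offset // 23
    for offset in scale:
        if offset != 33:
            offset = val == count
            scale = scale + (offset < offset)
    value = 28 + 23
    val = count * 23
    offset = offset + count[scale]
    val = scale * 23
    log(value)
    offset = scale[20]
    log(offset)
    return 23

9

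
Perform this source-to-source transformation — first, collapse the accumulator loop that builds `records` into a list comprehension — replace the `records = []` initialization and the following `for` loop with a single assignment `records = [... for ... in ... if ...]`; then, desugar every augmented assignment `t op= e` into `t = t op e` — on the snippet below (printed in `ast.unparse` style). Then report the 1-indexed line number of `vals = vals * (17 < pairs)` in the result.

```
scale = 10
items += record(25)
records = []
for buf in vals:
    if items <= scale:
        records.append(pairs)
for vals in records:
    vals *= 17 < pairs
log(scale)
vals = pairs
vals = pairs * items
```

5

Transformed code:
scale = 10
items = items + record(25)
records = [pairs for buf in vals if items <= scale]
for vals in records:
    vals = vals * (17 < pairs)
log(scale)
vals = pairs
vals = pairs * items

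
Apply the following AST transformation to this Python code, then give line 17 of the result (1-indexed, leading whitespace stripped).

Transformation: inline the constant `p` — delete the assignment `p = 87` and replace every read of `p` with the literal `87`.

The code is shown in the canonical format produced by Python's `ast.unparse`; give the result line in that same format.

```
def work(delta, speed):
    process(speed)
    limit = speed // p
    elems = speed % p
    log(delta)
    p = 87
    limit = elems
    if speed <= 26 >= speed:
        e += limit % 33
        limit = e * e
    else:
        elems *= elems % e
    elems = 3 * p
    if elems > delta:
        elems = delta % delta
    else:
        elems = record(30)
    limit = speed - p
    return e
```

Transformed code:
def work(delta, speed):
    process(speed)
    limit = speed // 87
    elems = speed % 87
    log(delta)
    limit = elems
    if speed <= 26 >= speed:
        e += limit % 33
        limit = e * e
    else:
        elems *= elems % e
    elems = 3 * 87
    if elems > delta:
        elems = delta % delta
    else:
        elems = record(30)
    limit = speed - 87
    return e

limit = speed - 87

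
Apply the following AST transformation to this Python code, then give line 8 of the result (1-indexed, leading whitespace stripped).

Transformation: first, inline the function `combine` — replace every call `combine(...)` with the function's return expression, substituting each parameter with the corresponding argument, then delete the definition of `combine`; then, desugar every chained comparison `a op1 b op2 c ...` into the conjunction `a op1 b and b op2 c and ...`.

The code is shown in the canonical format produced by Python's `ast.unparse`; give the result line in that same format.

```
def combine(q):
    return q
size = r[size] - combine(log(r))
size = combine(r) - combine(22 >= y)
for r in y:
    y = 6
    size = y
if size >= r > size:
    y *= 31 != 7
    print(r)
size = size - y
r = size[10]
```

print(r)

Transformed code:
size = r[size] - log(r)
size = r - (22 >= y)
for r in y:
    y = 6
    size = y
if size >= r and r > size:
    y *= 31 != 7
    print(r)
size = size - y
r = size[10]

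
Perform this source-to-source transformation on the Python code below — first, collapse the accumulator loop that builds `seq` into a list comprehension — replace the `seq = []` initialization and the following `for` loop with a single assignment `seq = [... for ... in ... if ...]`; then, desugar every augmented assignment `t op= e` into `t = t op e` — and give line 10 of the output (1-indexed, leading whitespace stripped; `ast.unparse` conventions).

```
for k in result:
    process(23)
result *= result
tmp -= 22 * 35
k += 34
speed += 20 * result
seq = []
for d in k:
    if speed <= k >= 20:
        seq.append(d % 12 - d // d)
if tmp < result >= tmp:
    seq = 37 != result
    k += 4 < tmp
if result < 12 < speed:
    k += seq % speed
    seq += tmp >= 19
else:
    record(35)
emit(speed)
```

Transformed code:
for k in result:
    process(23)
result = result * result
tmp = tmp - 22 * 35
k = k + 34
speed = speed + 20 * result
seq = [d % 12 - d // d for d in k if speed <= k >= 20]
if tmp < result >= tmp:
    seq = 37 != result
    k = k + (4 < tmp)
if result < 12 < speed:
    k = k + seq % speed
    seq = seq + (tmp >= 19)
else:
    record(35)
emit(speed)

k = k + (4 < tmp)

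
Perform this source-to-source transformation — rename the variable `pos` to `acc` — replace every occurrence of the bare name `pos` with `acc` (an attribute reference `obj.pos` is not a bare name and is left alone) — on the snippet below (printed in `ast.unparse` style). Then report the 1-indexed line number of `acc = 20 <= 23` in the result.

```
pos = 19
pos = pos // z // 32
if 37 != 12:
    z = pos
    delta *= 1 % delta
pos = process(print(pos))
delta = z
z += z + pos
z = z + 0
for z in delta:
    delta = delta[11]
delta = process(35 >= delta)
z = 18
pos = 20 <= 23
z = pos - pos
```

14

Transformed code:
acc = 19
acc = acc // z // 32
if 37 != 12:
    z = acc
    delta *= 1 % delta
acc = process(print(acc))
delta = z
z += z + acc
z = z + 0
for z in delta:
    delta = delta[11]
delta = process(35 >= delta)
z = 18
acc = 20 <= 23
z = acc - acc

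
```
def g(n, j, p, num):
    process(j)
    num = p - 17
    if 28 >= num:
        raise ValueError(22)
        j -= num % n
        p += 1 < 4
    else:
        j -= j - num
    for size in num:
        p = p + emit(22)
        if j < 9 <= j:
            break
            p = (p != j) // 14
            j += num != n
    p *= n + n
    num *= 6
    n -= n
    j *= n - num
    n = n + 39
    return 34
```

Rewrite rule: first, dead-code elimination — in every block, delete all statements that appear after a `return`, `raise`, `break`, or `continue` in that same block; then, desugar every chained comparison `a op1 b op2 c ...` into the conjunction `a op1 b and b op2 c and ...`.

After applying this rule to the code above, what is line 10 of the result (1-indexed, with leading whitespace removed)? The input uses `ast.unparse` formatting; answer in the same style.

if j < 9 and 9 <= j:

Transformed code:
def g(n, j, p, num):
    process(j)
    num = p - 17
    if 28 >= num:
        raise ValueError(22)
    else:
        j -= j - num
    for size in num:
        p = p + emit(22)
        if j < 9 and 9 <= j:
            break
    p *= n + n
    num *= 6
    n -= n
    j *= n - num
    n = n + 39
    return 34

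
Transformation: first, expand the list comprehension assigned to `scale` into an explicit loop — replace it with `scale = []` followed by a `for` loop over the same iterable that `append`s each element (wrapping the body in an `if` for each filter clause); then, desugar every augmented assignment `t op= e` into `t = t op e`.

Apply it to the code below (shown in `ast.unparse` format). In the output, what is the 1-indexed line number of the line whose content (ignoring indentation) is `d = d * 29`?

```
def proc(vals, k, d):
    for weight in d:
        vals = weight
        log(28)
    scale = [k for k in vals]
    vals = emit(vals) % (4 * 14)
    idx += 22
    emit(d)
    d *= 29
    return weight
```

Transformed code:
def proc(vals, k, d):
    for weight in d:
        vals = weight
        log(28)
    scale = []
    for k in vals:
        scale.append(k)
    vals = emit(vals) % (4 * 14)
    idx = idx + 22
    emit(d)
    d = d * 29
    return weight

11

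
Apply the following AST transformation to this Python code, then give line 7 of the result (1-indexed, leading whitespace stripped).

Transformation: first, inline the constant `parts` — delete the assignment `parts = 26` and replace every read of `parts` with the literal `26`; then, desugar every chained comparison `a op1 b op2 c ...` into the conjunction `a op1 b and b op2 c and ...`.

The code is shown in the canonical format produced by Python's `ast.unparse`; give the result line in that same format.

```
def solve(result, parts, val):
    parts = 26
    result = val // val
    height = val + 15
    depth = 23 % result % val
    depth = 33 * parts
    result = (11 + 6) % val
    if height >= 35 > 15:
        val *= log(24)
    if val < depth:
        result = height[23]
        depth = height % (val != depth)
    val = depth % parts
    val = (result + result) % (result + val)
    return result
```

Transformed code:
def solve(result, parts, val):
    result = val // val
    height = val + 15
    depth = 23 % result % val
    depth = 33 * 26
    result = (11 + 6) % val
    if height >= 35 and 35 > 15:
        val *= log(24)
    if val < depth:
        result = height[23]
        depth = height % (val != depth)
    val = depth % 26
    val = (result + result) % (result + val)
    return result

if height >= 35 and 35 > 15:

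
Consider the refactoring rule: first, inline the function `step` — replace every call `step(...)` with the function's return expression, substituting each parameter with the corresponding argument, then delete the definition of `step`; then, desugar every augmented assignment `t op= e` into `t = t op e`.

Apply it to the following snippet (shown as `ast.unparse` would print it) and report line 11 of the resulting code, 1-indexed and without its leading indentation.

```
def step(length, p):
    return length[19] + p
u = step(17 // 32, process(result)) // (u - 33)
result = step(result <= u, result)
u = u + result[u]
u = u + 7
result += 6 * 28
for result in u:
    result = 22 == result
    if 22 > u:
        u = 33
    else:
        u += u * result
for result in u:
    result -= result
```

Transformed code:
u = ((17 // 32)[19] + process(result)) // (u - 33)
result = (result <= u)[19] + result
u = u + result[u]
u = u + 7
result = result + 6 * 28
for result in u:
    result = 22 == result
    if 22 > u:
        u = 33
    else:
        u = u + u * result
for result in u:
    result = result - result

u = u + u * result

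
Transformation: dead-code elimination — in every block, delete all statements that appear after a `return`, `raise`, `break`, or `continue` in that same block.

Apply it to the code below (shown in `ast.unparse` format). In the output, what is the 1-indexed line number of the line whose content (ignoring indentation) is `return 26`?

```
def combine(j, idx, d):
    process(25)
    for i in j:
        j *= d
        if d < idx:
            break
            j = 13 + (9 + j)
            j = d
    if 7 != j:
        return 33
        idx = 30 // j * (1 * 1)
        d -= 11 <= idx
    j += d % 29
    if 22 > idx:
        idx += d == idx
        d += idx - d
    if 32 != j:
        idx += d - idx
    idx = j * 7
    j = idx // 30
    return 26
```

Transformed code:
def combine(j, idx, d):
    process(25)
    for i in j:
        j *= d
        if d < idx:
            break
    if 7 != j:
        return 33
    j += d % 29
    if 22 > idx:
        idx += d == idx
        d += idx - d
    if 32 != j:
        idx += d - idx
    idx = j * 7
    j = idx // 30
    return 26

17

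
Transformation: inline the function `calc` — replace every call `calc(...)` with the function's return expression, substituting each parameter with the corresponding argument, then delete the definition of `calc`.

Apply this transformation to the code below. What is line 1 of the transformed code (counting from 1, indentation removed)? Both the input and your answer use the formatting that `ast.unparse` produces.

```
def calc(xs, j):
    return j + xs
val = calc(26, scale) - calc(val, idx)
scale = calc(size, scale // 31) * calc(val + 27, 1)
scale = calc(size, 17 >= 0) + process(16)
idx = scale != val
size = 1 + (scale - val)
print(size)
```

val = scale + 26 - (idx + val)

Transformed code:
val = scale + 26 - (idx + val)
scale = (scale // 31 + size) * (1 + (val + 27))
scale = (17 >= 0) + size + process(16)
idx = scale != val
size = 1 + (scale - val)
print(size)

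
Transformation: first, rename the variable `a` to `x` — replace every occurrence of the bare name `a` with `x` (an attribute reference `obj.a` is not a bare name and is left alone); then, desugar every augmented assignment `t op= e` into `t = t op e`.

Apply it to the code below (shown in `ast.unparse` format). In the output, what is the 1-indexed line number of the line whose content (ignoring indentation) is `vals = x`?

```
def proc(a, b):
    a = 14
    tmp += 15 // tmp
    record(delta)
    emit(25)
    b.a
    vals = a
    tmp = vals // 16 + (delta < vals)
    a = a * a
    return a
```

7

Transformed code:
def proc(x, b):
    x = 14
    tmp = tmp + 15 // tmp
    record(delta)
    emit(25)
    b.a
    vals = x
    tmp = vals // 16 + (delta < vals)
    x = x * x
    return x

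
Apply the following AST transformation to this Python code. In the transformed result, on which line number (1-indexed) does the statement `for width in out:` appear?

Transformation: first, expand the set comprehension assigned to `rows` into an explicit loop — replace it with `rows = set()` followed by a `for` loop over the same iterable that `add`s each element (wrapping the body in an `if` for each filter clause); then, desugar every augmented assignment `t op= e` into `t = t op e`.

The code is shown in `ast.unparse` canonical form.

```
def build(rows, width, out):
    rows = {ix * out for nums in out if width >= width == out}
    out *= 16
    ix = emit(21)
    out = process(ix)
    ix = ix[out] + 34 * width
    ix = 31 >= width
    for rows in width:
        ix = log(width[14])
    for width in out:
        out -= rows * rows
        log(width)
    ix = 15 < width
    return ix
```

13

Transformed code:
def build(rows, width, out):
    rows = set()
    for nums in out:
        if width >= width == out:
            rows.add(ix * out)
    out = out * 16
    ix = emit(21)
    out = process(ix)
    ix = ix[out] + 34 * width
    ix = 31 >= width
    for rows in width:
        ix = log(width[14])
    for width in out:
        out = out - rows * rows
        log(width)
    ix = 15 < width
    return ix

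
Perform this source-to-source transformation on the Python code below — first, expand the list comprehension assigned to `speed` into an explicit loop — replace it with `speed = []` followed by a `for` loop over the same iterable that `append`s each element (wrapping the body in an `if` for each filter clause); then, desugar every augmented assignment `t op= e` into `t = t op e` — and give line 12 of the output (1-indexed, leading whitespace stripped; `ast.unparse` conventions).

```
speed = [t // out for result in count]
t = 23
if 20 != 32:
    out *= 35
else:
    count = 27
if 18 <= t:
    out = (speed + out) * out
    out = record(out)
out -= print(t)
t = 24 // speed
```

out = out - print(t)

Transformed code:
speed = []
for result in count:
    speed.append(t // out)
t = 23
if 20 != 32:
    out = out * 35
else:
    count = 27
if 18 <= t:
    out = (speed + out) * out
    out = record(out)
out = out - print(t)
t = 24 // speed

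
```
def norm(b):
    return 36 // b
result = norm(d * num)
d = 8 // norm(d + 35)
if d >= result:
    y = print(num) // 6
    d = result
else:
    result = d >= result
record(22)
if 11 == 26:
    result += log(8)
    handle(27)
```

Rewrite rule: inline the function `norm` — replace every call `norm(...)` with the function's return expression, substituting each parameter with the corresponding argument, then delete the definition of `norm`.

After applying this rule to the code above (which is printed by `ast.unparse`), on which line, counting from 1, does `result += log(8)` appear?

Transformed code:
result = 36 // (d * num)
d = 8 // (36 // (d + 35))
if d >= result:
    y = print(num) // 6
    d = result
else:
    result = d >= result
record(22)
if 11 == 26:
    result += log(8)
    handle(27)

10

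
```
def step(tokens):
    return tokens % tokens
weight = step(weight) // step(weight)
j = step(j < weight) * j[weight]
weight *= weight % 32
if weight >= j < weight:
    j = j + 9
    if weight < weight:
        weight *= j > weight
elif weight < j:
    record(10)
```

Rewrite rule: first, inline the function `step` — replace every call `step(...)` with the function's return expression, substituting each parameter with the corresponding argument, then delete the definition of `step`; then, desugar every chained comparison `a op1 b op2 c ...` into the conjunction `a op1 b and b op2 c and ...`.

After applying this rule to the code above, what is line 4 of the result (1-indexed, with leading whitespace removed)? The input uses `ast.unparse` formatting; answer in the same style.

if weight >= j and j < weight:

Transformed code:
weight = weight % weight // (weight % weight)
j = (j < weight) % (j < weight) * j[weight]
weight *= weight % 32
if weight >= j and j < weight:
    j = j + 9
    if weight < weight:
        weight *= j > weight
elif weight < j:
    record(10)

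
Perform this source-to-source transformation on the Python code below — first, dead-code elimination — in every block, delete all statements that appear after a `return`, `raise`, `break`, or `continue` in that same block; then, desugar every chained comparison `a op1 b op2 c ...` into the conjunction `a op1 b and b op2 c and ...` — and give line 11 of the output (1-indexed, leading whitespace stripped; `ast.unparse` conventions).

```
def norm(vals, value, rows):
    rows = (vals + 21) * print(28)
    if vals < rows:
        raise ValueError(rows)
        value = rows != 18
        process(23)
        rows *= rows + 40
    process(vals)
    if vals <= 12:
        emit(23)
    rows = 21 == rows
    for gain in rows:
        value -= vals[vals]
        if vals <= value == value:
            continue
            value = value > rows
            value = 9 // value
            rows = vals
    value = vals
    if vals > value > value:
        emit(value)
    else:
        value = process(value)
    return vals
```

Transformed code:
def norm(vals, value, rows):
    rows = (vals + 21) * print(28)
    if vals < rows:
        raise ValueError(rows)
    process(vals)
    if vals <= 12:
        emit(23)
    rows = 21 == rows
    for gain in rows:
        value -= vals[vals]
        if vals <= value and value == value:
            continue
    value = vals
    if vals > value and value > value:
        emit(value)
    else:
        value = process(value)
    return vals

if vals <= value and value == value:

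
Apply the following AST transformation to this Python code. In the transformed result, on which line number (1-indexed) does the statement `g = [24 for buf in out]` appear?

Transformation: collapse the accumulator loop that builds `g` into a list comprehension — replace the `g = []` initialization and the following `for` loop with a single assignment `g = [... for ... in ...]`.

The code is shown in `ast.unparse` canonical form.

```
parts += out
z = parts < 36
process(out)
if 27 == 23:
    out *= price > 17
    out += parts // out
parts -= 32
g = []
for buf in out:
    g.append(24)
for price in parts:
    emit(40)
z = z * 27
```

8

Transformed code:
parts += out
z = parts < 36
process(out)
if 27 == 23:
    out *= price > 17
    out += parts // out
parts -= 32
g = [24 for buf in out]
for price in parts:
    emit(40)
z = z * 27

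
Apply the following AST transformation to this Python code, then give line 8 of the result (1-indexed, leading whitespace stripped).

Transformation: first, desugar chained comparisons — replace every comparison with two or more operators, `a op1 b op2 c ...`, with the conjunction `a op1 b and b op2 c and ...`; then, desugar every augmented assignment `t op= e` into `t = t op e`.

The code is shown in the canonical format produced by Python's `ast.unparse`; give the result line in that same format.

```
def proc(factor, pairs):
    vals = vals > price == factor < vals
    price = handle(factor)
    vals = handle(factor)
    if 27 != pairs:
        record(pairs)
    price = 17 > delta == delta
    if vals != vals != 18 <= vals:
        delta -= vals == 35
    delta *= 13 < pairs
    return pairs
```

Transformed code:
def proc(factor, pairs):
    vals = vals > price and price == factor and (factor < vals)
    price = handle(factor)
    vals = handle(factor)
    if 27 != pairs:
        record(pairs)
    price = 17 > delta and delta == delta
    if vals != vals and vals != 18 and (18 <= vals):
        delta = delta - (vals == 35)
    delta = delta * (13 < pairs)
    return pairs

if vals != vals and vals != 18 and (18 <= vals):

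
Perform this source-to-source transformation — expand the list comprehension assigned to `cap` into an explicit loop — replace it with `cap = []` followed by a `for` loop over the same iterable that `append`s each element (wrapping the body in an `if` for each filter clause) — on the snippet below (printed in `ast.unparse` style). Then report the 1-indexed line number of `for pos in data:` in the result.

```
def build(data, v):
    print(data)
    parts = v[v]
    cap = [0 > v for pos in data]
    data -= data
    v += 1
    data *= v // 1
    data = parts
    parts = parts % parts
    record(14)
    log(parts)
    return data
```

5

Transformed code:
def build(data, v):
    print(data)
    parts = v[v]
    cap = []
    for pos in data:
        cap.append(0 > v)
    data -= data
    v += 1
    data *= v // 1
    data = parts
    parts = parts % parts
    record(14)
    log(parts)
    return data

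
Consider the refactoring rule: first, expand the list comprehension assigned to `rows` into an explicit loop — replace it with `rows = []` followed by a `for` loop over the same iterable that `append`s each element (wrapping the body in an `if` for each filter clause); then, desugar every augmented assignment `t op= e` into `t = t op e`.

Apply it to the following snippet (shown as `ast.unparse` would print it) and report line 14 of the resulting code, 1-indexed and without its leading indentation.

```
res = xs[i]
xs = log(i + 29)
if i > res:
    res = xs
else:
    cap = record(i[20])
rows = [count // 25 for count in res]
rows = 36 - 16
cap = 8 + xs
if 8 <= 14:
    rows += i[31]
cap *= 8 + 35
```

Transformed code:
res = xs[i]
xs = log(i + 29)
if i > res:
    res = xs
else:
    cap = record(i[20])
rows = []
for count in res:
    rows.append(count // 25)
rows = 36 - 16
cap = 8 + xs
if 8 <= 14:
    rows = rows + i[31]
cap = cap * (8 + 35)

cap = cap * (8 + 35)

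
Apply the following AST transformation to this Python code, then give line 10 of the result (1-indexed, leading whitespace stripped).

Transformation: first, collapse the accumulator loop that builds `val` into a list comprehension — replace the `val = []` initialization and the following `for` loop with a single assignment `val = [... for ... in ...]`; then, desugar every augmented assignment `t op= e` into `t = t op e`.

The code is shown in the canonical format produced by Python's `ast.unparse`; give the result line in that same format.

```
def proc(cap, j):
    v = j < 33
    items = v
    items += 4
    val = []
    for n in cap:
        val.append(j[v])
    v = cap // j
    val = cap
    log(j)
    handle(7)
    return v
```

return v

Transformed code:
def proc(cap, j):
    v = j < 33
    items = v
    items = items + 4
    val = [j[v] for n in cap]
    v = cap // j
    val = cap
    log(j)
    handle(7)
    return v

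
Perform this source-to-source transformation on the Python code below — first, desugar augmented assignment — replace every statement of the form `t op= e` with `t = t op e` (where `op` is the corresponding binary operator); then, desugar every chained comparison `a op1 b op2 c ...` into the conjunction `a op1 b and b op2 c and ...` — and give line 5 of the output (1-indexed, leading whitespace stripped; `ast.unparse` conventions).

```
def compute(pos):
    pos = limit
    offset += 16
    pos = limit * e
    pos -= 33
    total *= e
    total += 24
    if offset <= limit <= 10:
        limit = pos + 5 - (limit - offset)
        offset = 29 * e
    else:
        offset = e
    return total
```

Transformed code:
def compute(pos):
    pos = limit
    offset = offset + 16
    pos = limit * e
    pos = pos - 33
    total = total * e
    total = total + 24
    if offset <= limit and limit <= 10:
        limit = pos + 5 - (limit - offset)
        offset = 29 * e
    else:
        offset = e
    return total

pos = pos - 33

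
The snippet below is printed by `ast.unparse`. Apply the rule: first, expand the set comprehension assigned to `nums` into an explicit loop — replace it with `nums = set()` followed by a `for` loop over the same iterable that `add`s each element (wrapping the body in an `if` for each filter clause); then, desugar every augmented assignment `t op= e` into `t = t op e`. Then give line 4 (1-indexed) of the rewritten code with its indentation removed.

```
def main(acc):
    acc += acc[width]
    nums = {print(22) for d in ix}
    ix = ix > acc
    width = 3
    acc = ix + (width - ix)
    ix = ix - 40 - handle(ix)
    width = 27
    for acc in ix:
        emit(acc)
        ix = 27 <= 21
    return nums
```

for d in ix:

Transformed code:
def main(acc):
    acc = acc + acc[width]
    nums = set()
    for d in ix:
        nums.add(print(22))
    ix = ix > acc
    width = 3
    acc = ix + (width - ix)
    ix = ix - 40 - handle(ix)
    width = 27
    for acc in ix:
        emit(acc)
        ix = 27 <= 21
    return nums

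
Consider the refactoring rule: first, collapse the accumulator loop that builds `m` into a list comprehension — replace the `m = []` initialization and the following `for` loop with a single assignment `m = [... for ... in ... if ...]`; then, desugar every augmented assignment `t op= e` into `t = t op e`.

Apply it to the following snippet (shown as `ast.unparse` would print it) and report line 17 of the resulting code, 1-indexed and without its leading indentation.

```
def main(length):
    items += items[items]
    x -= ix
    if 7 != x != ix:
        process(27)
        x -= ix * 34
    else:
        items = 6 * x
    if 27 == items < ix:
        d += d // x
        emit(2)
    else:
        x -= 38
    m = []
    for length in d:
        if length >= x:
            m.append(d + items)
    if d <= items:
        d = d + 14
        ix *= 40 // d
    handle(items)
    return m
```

ix = ix * (40 // d)

Transformed code:
def main(length):
    items = items + items[items]
    x = x - ix
    if 7 != x != ix:
        process(27)
        x = x - ix * 34
    else:
        items = 6 * x
    if 27 == items < ix:
        d = d + d // x
        emit(2)
    else:
        x = x - 38
    m = [d + items for length in d if length >= x]
    if d <= items:
        d = d + 14
        ix = ix * (40 // d)
    handle(items)
    return m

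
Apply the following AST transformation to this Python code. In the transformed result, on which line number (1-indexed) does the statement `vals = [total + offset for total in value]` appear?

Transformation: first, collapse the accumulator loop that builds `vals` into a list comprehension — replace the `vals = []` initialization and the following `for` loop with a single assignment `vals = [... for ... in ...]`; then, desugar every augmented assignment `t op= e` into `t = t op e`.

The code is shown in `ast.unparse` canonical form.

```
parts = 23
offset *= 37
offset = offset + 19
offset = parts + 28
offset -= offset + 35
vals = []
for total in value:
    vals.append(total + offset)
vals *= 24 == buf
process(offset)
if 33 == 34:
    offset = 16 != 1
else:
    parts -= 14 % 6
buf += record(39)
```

6

Transformed code:
parts = 23
offset = offset * 37
offset = offset + 19
offset = parts + 28
offset = offset - (offset + 35)
vals = [total + offset for total in value]
vals = vals * (24 == buf)
process(offset)
if 33 == 34:
    offset = 16 != 1
else:
    parts = parts - 14 % 6
buf = buf + record(39)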